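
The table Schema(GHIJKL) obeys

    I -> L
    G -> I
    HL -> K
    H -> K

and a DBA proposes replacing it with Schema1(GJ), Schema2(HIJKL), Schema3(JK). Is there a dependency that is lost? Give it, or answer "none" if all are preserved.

G -> I

Check G → I: no single fragment contains all of {GI}, and the restricted closure of {G} across the fragments never reaches {I}.
I → L is preserved.
HL → K is preserved.
H → K is preserved.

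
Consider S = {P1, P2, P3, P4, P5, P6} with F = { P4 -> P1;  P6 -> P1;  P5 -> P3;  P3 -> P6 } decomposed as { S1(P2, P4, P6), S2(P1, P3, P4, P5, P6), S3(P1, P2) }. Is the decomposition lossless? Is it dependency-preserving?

lossy but dependency-preserving

Lossless test (chase): Rows 1 and 2 agree on P4; apply P4→P1 and equate their P1 entries. No row becomes fully distinguished — the join is lossy.
Dependency preservation: every FD's attributes lie within a single fragment, so each can be enforced locally — preserved.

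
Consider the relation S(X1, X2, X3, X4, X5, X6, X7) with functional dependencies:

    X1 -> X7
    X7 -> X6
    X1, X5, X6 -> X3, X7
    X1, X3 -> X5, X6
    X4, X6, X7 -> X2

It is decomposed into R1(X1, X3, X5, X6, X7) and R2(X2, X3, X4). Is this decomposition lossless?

Common attributes: R1 ∩ R2 = {X3}.
No dependency enlarges {X3}, so (X3)⁺ = {X3}.
The closure contains neither all of R1 = {X1, X3, X5, X6, X7} nor all of R2 = {X2, X3, X4}, so the common attributes are not a superkey of either fragment. The join is lossy.

No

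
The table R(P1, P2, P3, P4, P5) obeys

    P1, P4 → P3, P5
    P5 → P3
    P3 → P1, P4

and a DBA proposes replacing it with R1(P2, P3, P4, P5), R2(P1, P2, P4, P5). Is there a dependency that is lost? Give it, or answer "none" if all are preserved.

none

P1, P4 → P3, P5: restricted closure across fragments reaches P3, P5.
P5 → P3 lies within R1.
P3 → P1, P4: restricted closure across fragments reaches P1, P4.
Every dependency is enforceable on the fragments, so the decomposition is dependency-preserving.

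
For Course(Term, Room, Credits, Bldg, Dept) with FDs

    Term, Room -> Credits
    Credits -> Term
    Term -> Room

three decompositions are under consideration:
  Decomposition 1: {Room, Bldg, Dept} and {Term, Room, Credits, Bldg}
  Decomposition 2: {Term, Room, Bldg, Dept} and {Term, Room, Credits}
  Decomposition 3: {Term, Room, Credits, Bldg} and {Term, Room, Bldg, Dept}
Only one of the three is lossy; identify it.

Decomposition 1: common = {Room, Bldg}, closure = {Room, Bldg} → lossy.
Decomposition 2: common = {Term, Room}, closure = {Term, Room, Credits} → lossless.
Decomposition 3: common = {Term, Room, Bldg}, closure = {Term, Room, Credits, Bldg} → lossless.

Decomposition 1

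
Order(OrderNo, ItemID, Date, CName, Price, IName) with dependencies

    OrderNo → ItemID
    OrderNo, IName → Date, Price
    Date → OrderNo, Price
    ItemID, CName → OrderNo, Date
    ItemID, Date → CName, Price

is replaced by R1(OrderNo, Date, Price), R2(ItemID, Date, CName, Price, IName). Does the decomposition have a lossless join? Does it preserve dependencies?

lossless but not dependency-preserving

Lossless test: (Date, Price)⁺ = {OrderNo, ItemID, Date, CName, Price}, which contains all of one fragment — lossless.
Dependency preservation: the restricted closure of {OrderNo} across the fragments never reaches {ItemID}, so OrderNo → ItemID cannot be enforced without a join — not preserved.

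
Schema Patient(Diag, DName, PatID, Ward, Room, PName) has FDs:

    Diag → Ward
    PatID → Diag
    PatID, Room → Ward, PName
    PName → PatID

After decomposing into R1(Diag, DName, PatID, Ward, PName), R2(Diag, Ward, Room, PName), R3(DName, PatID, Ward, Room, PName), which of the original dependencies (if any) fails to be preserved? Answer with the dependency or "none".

none

Diag → Ward lies within R1.
PatID → Diag lies within R1.
PatID, Room → Ward, PName lies within R3.
PName → PatID lies within R1.
Every dependency is enforceable on the fragments, so the decomposition is dependency-preserving.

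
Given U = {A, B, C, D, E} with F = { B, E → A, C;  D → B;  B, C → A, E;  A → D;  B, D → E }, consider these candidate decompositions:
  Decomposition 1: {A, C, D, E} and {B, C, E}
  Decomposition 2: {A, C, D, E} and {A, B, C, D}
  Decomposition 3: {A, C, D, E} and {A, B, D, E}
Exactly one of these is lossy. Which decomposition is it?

Decomposition 1: common = {C, E}, closure = {C, E} → lossy.
Decomposition 2: common = {A, C, D}, closure = {A, B, C, D, E} → lossless.
Decomposition 3: common = {A, D, E}, closure = {A, B, C, D, E} → lossless.

Decomposition 1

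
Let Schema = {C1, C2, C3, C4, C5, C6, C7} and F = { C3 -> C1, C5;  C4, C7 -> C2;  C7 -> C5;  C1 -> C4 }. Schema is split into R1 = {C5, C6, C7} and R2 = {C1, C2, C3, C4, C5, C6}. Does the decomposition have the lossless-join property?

Common attributes: R1 ∩ R2 = {C5, C6}.
No dependency enlarges {C5, C6}, so (C5, C6)⁺ = {C5, C6}.
The closure contains neither all of R1 = {C5, C6, C7} nor all of R2 = {C1, C2, C3, C4, C5, C6}, so the common attributes are not a superkey of either fragment. The join is lossy.

No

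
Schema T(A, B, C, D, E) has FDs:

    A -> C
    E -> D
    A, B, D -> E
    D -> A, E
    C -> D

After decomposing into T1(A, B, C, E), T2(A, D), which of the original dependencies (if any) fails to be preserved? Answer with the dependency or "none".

A → C lies within T1.
E → D: restricted closure across fragments reaches D.
A, B, D → E: restricted closure across fragments reaches E.
D → A, E: restricted closure across fragments reaches A, E.
C → D: restricted closure across fragments reaches D.
Every dependency is enforceable on the fragments, so the decomposition is dependency-preserving.

none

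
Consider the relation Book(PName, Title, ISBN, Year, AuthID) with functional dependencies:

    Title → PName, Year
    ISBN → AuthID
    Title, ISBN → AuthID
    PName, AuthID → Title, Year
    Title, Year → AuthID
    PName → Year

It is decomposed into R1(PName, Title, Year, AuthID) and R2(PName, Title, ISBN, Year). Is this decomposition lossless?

Common attributes: R1 ∩ R2 = {PName, Title, Year}.
Closure of {PName, Title, Year}: Title, Year → AuthID applies, adding AuthID. So (PName, Title, Year)⁺ = {PName, Title, Year, AuthID}.
This closure contains every attribute of R1, so R1 ∩ R2 → R1. The join is lossless.

Yes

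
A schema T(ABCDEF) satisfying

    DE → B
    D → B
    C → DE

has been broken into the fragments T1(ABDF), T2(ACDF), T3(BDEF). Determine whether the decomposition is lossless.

No

Chase test. Columns are ABCDEF; row i has aⱼ where attribute j ∈ Ti, else bᵢⱼ.
Initial tableau (one row per fragment):
  row 1: a1 a2 b13 a4 b15 a6
  row 2: a1 b22 a3 a4 b25 a6
  row 3: b31 a2 b33 a4 a5 a6
Rows 1 and 2 agree on D; apply D→B and equate their B entries.
No row becomes fully distinguished — the join is lossy.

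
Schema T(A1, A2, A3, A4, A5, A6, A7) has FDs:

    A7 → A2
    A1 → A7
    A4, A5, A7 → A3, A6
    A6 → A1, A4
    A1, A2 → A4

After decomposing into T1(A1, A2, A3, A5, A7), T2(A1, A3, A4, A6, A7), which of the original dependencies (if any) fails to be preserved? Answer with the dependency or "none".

Check A4, A5, A7 → A3, A6: no single fragment contains all of {A3, A4, A5, A6, A7}, and the restricted closure of {A4, A5, A7} across the fragments never reaches {A3, A6}.
A7 → A2 is preserved.
A1 → A7 is preserved.
A6 → A1, A4 is preserved.
A1, A2 → A4 is preserved.

A4, A5, A7 → A3, A6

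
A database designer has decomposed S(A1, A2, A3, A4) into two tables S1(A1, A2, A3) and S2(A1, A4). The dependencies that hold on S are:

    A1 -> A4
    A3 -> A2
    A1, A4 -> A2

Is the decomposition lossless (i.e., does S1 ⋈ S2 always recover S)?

Common attributes: S1 ∩ S2 = {A1}.
Closure of {A1}: A1 → A4 applies, adding A4; A1, A4 → A2 applies, adding A2. So (A1)⁺ = {A1, A2, A4}.
This closure contains every attribute of S2, so S1 ∩ S2 → S2. The join is lossless.

Yes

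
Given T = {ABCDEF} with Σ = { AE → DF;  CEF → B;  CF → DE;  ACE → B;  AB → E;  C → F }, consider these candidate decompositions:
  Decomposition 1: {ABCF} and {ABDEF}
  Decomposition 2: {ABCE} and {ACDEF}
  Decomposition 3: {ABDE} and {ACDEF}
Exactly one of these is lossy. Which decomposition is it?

Decomposition 1: common = {ABF}, closure = {ABDEF} → lossless.
Decomposition 2: common = {ACE}, closure = {ABCDEF} → lossless.
Decomposition 3: common = {ADE}, closure = {ADEF} → lossy.

Decomposition 3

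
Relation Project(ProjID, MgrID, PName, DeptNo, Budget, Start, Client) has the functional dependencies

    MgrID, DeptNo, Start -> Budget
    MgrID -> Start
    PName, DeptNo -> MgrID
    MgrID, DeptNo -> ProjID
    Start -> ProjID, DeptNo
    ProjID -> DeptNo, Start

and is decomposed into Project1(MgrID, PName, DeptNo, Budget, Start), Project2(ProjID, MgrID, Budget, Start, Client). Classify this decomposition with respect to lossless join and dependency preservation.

lossy but dependency-preserving

Lossless test: (MgrID, Budget, Start)⁺ = {ProjID, MgrID, DeptNo, Budget, Start}, which is a superkey of neither fragment — lossy.
Dependency preservation: MgrID, DeptNo → ProjID; Start → ProjID, DeptNo; ProjID → DeptNo, Start are not contained in any single fragment, but the restricted closure of each left-hand side across the fragments still reaches the right-hand side; the remaining FDs each lie inside some fragment. All dependencies are preserved.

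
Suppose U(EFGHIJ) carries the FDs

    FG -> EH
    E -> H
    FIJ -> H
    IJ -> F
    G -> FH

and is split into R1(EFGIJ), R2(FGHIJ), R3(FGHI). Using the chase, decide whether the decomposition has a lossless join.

Chase test. Columns are EFGHIJ; row i has aⱼ where attribute j ∈ Ri, else bᵢⱼ.
Initial tableau (one row per fragment):
  row 1: a1 a2 a3 b14 a5 a6
  row 2: b21 a2 a3 a4 a5 a6
  row 3: b31 a2 a3 a4 a5 b36
Rows 1 and 2 agree on FG; apply FG→EH and equate their EH entries.
Rows 1 and 3 agree on FG; apply FG→EH and equate their EH entries.
Row 1 is now all distinguished symbols — the join is lossless.

Yes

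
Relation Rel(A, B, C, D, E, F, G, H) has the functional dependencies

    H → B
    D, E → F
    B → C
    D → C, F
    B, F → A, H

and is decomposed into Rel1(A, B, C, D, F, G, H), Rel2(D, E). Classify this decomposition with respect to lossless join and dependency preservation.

lossy but dependency-preserving

Lossless test: (D)⁺ = {C, D, F}, which is a superkey of neither fragment — lossy.
Dependency preservation: D, E → F is not contained in any single fragment, but the restricted closure of its left-hand side across the fragments still reaches the right-hand side; the remaining FDs each lie inside some fragment. All dependencies are preserved.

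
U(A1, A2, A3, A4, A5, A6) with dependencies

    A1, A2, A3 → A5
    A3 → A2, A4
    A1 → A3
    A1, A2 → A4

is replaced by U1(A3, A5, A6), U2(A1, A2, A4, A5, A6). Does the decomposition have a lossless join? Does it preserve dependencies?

lossy and not dependency-preserving

Lossless test: (A5, A6)⁺ = {A5, A6}, which is a superkey of neither fragment — lossy.
Dependency preservation: the restricted closure of {A3} across the fragments never reaches {A2, A4}, so A3 → A2, A4 cannot be enforced without a join — not preserved.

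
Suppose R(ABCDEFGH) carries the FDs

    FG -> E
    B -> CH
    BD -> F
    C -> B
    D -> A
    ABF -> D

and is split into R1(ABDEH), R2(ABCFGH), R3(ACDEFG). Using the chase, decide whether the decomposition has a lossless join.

Yes

Chase test. Columns are ABCDEFGH; row i has aⱼ where attribute j ∈ Ri, else bᵢⱼ.
Initial tableau (one row per fragment):
  row 1: a1 a2 b13 a4 a5 b16 b17 a8
  row 2: a1 a2 a3 b24 b25 a6 a7 a8
  row 3: a1 b32 a3 a4 a5 a6 a7 b38
Rows 2 and 3 agree on FG; apply FG→E and equate their E entries.
Rows 1 and 2 agree on B; apply B→CH and equate their CH entries.
Rows 1 and 3 agree on C; apply C→B and equate their B entries.
Rows 2 and 3 agree on ABF; apply ABF→D and equate their D entries.
Rows 1 and 3 agree on B; apply B→CH and equate their CH entries.
Rows 1 and 2 agree on BD; apply BD→F and equate their F entries.
Row 2 is now all distinguished symbols — the join is lossless.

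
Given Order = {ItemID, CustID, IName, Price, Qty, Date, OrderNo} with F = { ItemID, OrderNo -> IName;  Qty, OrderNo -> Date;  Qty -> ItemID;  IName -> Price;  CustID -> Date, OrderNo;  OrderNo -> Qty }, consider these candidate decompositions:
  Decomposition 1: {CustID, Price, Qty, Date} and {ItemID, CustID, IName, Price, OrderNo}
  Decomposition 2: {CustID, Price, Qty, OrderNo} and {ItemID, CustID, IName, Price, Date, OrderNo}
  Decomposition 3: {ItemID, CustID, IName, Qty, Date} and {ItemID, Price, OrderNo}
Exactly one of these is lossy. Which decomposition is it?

Decomposition 1: common = {CustID, Price}, closure = {ItemID, CustID, IName, Price, Qty, Date, OrderNo} → lossless.
Decomposition 2: common = {CustID, Price, OrderNo}, closure = {ItemID, CustID, IName, Price, Qty, Date, OrderNo} → lossless.
Decomposition 3: common = {ItemID}, closure = {ItemID} → lossy.

Decomposition 3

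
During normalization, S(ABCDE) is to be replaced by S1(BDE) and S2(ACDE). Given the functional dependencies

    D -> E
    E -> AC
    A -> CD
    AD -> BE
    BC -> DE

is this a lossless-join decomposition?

Common attributes: S1 ∩ S2 = {DE}.
Closure of {DE}: E → AC applies, adding AC; AD → BE applies, adding B. So (DE)⁺ = {ABCDE}.
This closure contains every attribute of S1, so S1 ∩ S2 → S1. The join is lossless.

Yes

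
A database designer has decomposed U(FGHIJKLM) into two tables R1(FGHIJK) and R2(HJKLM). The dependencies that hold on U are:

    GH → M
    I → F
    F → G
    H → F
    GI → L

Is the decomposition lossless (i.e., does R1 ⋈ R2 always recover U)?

Common attributes: R1 ∩ R2 = {HJK}.
Closure of {HJK}: H → F applies, adding F; F → G applies, adding G; GH → M applies, adding M. So (HJK)⁺ = {FGHJKM}.
The closure contains neither all of R1 = {FGHIJK} nor all of R2 = {HJKLM}, so the common attributes are not a superkey of either fragment. The join is lossy.

No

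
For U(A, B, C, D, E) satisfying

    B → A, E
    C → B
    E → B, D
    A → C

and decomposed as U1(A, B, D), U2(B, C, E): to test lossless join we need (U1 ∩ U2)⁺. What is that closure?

U1 ∩ U2 = {B}.
B → A, E applies, adding A, E
E → B, D applies, adding D
A → C applies, adding C
Closure: {A, B, C, D, E}.

A, B, C, D, E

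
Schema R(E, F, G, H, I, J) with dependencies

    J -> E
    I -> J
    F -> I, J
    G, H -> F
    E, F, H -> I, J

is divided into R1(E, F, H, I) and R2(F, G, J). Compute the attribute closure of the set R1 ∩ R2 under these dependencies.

R1 ∩ R2 = {F}.
F → I, J applies, adding I, J
J → E applies, adding E
Closure: {E, F, I, J}.

E, F, I, J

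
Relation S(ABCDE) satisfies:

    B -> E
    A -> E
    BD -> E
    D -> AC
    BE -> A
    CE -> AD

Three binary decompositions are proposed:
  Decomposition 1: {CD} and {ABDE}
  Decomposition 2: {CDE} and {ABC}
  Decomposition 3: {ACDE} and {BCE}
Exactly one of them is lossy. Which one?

Decomposition 1: common = {D}, closure = {ACDE} → lossless.
Decomposition 2: common = {C}, closure = {C} → lossy.
Decomposition 3: common = {CE}, closure = {ACDE} → lossless.

Decomposition 2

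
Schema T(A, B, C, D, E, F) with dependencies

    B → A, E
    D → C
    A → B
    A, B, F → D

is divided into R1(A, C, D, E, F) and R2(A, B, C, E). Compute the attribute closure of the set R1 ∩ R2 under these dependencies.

R1 ∩ R2 = {A, C, E}.
A → B applies, adding B
Closure: {A, B, C, E}.

A, B, C, E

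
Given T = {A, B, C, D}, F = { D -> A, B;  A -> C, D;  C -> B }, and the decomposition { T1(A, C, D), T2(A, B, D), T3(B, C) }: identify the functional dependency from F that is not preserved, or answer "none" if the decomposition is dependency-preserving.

D → A, B lies within T2.
A → C, D lies within T1.
C → B lies within T3.
Every dependency is enforceable on the fragments, so the decomposition is dependency-preserving.

none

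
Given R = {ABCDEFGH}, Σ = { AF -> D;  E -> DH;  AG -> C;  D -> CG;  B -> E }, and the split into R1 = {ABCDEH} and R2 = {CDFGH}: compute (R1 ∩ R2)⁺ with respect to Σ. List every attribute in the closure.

R1 ∩ R2 = {CDH}.
D → CG applies, adding G
Closure: {CDGH}.

CDGH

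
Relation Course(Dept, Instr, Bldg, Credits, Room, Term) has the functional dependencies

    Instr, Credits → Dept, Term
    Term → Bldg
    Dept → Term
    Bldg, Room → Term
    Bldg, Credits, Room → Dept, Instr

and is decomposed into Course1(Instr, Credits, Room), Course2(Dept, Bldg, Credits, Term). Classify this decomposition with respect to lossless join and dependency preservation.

lossy and not dependency-preserving

Lossless test: (Credits)⁺ = {Credits}, which is a superkey of neither fragment — lossy.
Dependency preservation: the restricted closure of {Instr, Credits} across the fragments never reaches {Dept, Term}, so Instr, Credits → Dept, Term cannot be enforced without a join — not preserved.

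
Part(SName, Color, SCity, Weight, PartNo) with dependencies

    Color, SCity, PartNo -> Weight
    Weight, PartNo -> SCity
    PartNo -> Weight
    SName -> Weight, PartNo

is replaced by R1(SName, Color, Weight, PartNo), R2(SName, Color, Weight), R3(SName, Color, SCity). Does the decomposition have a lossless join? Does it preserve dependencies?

lossless but not dependency-preserving

Lossless test (chase): Rows 1 and 2 agree on SName; apply SName→Weight, PartNo and equate their Weight, PartNo entries. Rows 1 and 3 agree on SName; apply SName→Weight, PartNo and equate their Weight, PartNo entries. Rows 1 and 2 agree on Weight, PartNo; apply Weight, PartNo→SCity and equate their SCity entries. Rows 1 and 3 agree on Weight, PartNo; apply Weight, PartNo→SCity and equate their SCity entries. Row 1 is now all distinguished symbols — the join is lossless.
Dependency preservation: the restricted closure of {Weight, PartNo} across the fragments never reaches {SCity}, so Weight, PartNo → SCity cannot be enforced without a join — not preserved.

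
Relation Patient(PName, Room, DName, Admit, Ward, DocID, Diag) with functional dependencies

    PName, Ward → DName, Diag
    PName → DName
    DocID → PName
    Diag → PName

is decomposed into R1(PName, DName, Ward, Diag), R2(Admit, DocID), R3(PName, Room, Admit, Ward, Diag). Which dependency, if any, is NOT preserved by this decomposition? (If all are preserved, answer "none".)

Check DocID → PName: no single fragment contains all of {PName, DocID}, and the restricted closure of {DocID} across the fragments never reaches {PName}.
PName, Ward → DName, Diag is preserved.
PName → DName is preserved.
Diag → PName is preserved.

DocID → PName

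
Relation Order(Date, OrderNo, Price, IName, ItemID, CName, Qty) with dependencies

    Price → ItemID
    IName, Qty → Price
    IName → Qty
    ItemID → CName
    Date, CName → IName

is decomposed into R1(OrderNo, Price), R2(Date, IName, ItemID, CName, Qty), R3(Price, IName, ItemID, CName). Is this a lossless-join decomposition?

No

Chase test. Columns are Date, OrderNo, Price, IName, ItemID, CName, Qty; row i has aⱼ where attribute j ∈ Ri, else bᵢⱼ.
Initial tableau (one row per fragment):
  row 1: b11 a2 a3 b14 b15 b16 b17
  row 2: a1 b22 b23 a4 a5 a6 a7
  row 3: b31 b32 a3 a4 a5 a6 b37
Rows 1 and 3 agree on Price; apply Price→ItemID and equate their ItemID entries.
Rows 2 and 3 agree on IName; apply IName→Qty and equate their Qty entries.
Rows 1 and 2 agree on ItemID; apply ItemID→CName and equate their CName entries.
Rows 2 and 3 agree on IName, Qty; apply IName, Qty→Price and equate their Price entries.
No row becomes fully distinguished — the join is lossy.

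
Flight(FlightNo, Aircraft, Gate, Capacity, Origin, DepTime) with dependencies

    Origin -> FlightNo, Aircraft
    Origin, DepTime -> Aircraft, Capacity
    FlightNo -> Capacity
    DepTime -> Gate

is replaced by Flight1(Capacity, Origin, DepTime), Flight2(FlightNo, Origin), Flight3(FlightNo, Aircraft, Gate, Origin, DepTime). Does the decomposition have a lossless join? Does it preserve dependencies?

Lossless test (chase): Rows 1 and 2 agree on Origin; apply Origin→FlightNo, Aircraft and equate their FlightNo, Aircraft entries. Rows 1 and 3 agree on Origin; apply Origin→FlightNo, Aircraft and equate their FlightNo, Aircraft entries. Rows 1 and 3 agree on Origin, DepTime; apply Origin, DepTime→Aircraft, Capacity and equate their Aircraft, Capacity entries. Rows 1 and 2 agree on FlightNo; apply FlightNo→Capacity and equate their Capacity entries. Rows 1 and 3 agree on DepTime; apply DepTime→Gate and equate their Gate entries. Row 1 is now all distinguished symbols — the join is lossless.
Dependency preservation: the restricted closure of {FlightNo} across the fragments never reaches {Capacity}, so FlightNo → Capacity cannot be enforced without a join — not preserved.

lossless but not dependency-preserving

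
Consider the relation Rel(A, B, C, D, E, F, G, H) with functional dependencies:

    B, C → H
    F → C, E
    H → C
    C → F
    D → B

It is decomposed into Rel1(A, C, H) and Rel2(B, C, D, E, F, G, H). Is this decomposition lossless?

No

Common attributes: Rel1 ∩ Rel2 = {C, H}.
Closure of {C, H}: C → F applies, adding F; F → C, E applies, adding E. So (C, H)⁺ = {C, E, F, H}.
The closure contains neither all of Rel1 = {A, C, H} nor all of Rel2 = {B, C, D, E, F, G, H}, so the common attributes are not a superkey of either fragment. The join is lossy.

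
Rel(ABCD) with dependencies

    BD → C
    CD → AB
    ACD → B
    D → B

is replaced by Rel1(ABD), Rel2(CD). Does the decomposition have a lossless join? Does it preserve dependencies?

Lossless test: (D)⁺ = {ABCD}, which contains all of one fragment — lossless.
Dependency preservation: BD → C; CD → AB; ACD → B are not contained in any single fragment, but the restricted closure of each left-hand side across the fragments still reaches the right-hand side; the remaining FDs each lie inside some fragment. All dependencies are preserved.

lossless and dependency-preserving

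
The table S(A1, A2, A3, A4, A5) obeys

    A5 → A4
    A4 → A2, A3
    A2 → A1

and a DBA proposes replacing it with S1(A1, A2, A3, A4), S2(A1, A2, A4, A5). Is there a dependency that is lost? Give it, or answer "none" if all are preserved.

A5 → A4 lies within S2.
A4 → A2, A3 lies within S1.
A2 → A1 lies within S1.
Every dependency is enforceable on the fragments, so the decomposition is dependency-preserving.

none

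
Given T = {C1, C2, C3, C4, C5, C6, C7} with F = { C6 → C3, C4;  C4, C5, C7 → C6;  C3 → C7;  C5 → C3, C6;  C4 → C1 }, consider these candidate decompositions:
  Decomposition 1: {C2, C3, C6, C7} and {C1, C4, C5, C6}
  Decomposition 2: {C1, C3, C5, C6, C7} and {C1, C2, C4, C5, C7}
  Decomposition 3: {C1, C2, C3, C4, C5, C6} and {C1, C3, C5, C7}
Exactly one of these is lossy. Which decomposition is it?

Decomposition 1: common = {C6}, closure = {C1, C3, C4, C6, C7} → lossy.
Decomposition 2: common = {C1, C5, C7}, closure = {C1, C3, C4, C5, C6, C7} → lossless.
Decomposition 3: common = {C1, C3, C5}, closure = {C1, C3, C4, C5, C6, C7} → lossless.

Decomposition 1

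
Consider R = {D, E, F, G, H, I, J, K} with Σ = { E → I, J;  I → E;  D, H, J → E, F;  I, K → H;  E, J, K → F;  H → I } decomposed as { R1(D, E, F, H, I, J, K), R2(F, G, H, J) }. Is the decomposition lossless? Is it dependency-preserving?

Lossless test: (F, H, J)⁺ = {E, F, H, I, J}, which is a superkey of neither fragment — lossy.
Dependency preservation: every FD's attributes lie within a single fragment, so each can be enforced locally — preserved.

lossy but dependency-preserving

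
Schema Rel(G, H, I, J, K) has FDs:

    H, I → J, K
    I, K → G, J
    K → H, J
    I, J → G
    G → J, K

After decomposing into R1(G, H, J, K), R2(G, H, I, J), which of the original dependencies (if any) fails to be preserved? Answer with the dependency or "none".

none

H, I → J, K: restricted closure across fragments reaches J, K.
I, K → G, J: restricted closure across fragments reaches G, J.
K → H, J lies within R1.
I, J → G lies within R2.
G → J, K lies within R1.
Every dependency is enforceable on the fragments, so the decomposition is dependency-preserving.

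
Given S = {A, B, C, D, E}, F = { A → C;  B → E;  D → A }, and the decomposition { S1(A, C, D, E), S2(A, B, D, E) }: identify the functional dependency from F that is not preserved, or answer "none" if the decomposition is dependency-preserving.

none

A → C lies within S1.
B → E lies within S2.
D → A lies within S1.
Every dependency is enforceable on the fragments, so the decomposition is dependency-preserving.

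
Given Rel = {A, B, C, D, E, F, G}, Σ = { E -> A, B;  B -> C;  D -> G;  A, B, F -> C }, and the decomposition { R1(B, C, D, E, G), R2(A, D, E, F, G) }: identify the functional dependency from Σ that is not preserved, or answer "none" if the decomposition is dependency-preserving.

E → A, B: restricted closure across fragments reaches A, B.
B → C lies within R1.
D → G lies within R1.
A, B, F → C: restricted closure across fragments reaches C.
Every dependency is enforceable on the fragments, so the decomposition is dependency-preserving.

none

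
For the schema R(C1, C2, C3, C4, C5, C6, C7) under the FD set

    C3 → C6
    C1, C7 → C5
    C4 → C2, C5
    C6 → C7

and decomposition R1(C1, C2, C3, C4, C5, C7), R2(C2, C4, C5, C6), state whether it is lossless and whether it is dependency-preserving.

lossy and not dependency-preserving

Lossless test: (C2, C4, C5)⁺ = {C2, C4, C5}, which is a superkey of neither fragment — lossy.
Dependency preservation: the restricted closure of {C3} across the fragments never reaches {C6}, so C3 → C6 cannot be enforced without a join — not preserved.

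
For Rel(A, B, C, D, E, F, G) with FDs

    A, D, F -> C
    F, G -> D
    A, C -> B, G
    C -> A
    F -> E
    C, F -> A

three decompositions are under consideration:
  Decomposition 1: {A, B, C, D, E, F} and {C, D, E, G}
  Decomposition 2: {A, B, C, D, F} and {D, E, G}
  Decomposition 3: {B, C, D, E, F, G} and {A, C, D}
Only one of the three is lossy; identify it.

Decomposition 1: common = {C, D, E}, closure = {A, B, C, D, E, G} → lossless.
Decomposition 2: common = {D}, closure = {D} → lossy.
Decomposition 3: common = {C, D}, closure = {A, B, C, D, G} → lossless.

Decomposition 2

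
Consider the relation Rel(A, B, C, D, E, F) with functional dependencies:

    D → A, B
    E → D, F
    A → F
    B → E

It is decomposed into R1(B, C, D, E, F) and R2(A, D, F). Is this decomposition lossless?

Yes

Common attributes: R1 ∩ R2 = {D, F}.
Closure of {D, F}: D → A, B applies, adding A, B; B → E applies, adding E. So (D, F)⁺ = {A, B, D, E, F}.
This closure contains every attribute of R2, so R1 ∩ R2 → R2. The join is lossless.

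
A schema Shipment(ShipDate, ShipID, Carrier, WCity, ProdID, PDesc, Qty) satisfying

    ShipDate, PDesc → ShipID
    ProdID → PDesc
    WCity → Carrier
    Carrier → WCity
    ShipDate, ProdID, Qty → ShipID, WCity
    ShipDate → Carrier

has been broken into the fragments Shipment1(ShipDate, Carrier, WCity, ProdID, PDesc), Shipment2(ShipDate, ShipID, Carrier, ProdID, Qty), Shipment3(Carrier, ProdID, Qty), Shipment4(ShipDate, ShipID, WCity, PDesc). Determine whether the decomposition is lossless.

Chase test. Columns are ShipDate, ShipID, Carrier, WCity, ProdID, PDesc, Qty; row i has aⱼ where attribute j ∈ Shipmenti, else bᵢⱼ.
Initial tableau (one row per fragment):
  row 1: a1 b12 a3 a4 a5 a6 b17
  row 2: a1 a2 a3 b24 a5 b26 a7
  row 3: b31 b32 a3 b34 a5 b36 a7
  row 4: a1 a2 b43 a4 b45 a6 b47
Rows 1 and 4 agree on ShipDate, PDesc; apply ShipDate, PDesc→ShipID and equate their ShipID entries.
Rows 1 and 2 agree on ProdID; apply ProdID→PDesc and equate their PDesc entries.
Rows 1 and 3 agree on ProdID; apply ProdID→PDesc and equate their PDesc entries.
Rows 1 and 4 agree on WCity; apply WCity→Carrier and equate their Carrier entries.
Rows 1 and 2 agree on Carrier; apply Carrier→WCity and equate their WCity entries.
Rows 1 and 3 agree on Carrier; apply Carrier→WCity and equate their WCity entries.
Row 2 is now all distinguished symbols — the join is lossless.

Yes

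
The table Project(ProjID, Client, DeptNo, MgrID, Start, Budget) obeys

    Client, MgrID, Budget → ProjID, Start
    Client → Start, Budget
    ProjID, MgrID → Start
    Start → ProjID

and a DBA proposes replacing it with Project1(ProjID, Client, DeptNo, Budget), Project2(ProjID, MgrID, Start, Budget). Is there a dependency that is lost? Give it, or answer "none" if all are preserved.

Check Client → Start, Budget: no single fragment contains all of {Client, Start, Budget}, and the restricted closure of {Client} across the fragments never reaches {Start, Budget}.
Client, MgrID, Budget → ProjID, Start is preserved.
ProjID, MgrID → Start is preserved.
Start → ProjID is preserved.

Client → Start, Budget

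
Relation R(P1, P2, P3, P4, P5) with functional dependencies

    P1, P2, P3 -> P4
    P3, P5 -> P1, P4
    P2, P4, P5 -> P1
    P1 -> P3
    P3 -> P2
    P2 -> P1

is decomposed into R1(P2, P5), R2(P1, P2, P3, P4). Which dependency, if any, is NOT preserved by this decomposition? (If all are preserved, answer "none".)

none

P1, P2, P3 → P4 lies within R2.
P3, P5 → P1, P4: restricted closure across fragments reaches P1, P4.
P2, P4, P5 → P1: restricted closure across fragments reaches P1.
P1 → P3 lies within R2.
P3 → P2 lies within R2.
P2 → P1 lies within R2.
Every dependency is enforceable on the fragments, so the decomposition is dependency-preserving.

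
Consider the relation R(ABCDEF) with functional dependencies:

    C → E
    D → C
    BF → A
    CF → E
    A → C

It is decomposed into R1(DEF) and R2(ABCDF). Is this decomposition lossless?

Common attributes: R1 ∩ R2 = {DF}.
Closure of {DF}: D → C applies, adding C; CF → E applies, adding E. So (DF)⁺ = {CDEF}.
This closure contains every attribute of R1, so R1 ∩ R2 → R1. The join is lossless.

Yes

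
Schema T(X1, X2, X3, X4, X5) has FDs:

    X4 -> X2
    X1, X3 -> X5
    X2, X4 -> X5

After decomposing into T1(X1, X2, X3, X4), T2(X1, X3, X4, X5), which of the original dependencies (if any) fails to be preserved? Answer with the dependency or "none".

X4 → X2 lies within T1.
X1, X3 → X5 lies within T2.
X2, X4 → X5: restricted closure across fragments reaches X5.
Every dependency is enforceable on the fragments, so the decomposition is dependency-preserving.

none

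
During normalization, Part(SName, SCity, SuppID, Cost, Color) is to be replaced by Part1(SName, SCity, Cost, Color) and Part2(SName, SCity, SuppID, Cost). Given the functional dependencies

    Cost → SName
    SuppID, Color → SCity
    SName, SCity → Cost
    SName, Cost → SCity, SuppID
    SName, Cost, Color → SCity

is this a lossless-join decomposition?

Yes

Common attributes: Part1 ∩ Part2 = {SName, SCity, Cost}.
Closure of {SName, SCity, Cost}: SName, Cost → SCity, SuppID applies, adding SuppID. So (SName, SCity, Cost)⁺ = {SName, SCity, SuppID, Cost}.
This closure contains every attribute of Part2, so Part1 ∩ Part2 → Part2. The join is lossless.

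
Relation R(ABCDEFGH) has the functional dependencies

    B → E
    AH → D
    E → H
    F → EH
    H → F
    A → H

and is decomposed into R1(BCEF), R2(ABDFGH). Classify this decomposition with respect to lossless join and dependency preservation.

Lossless test: (BF)⁺ = {BEFH}, which is a superkey of neither fragment — lossy.
Dependency preservation: E → H; F → EH are not contained in any single fragment, but the restricted closure of each left-hand side across the fragments still reaches the right-hand side; the remaining FDs each lie inside some fragment. All dependencies are preserved.

lossy but dependency-preserving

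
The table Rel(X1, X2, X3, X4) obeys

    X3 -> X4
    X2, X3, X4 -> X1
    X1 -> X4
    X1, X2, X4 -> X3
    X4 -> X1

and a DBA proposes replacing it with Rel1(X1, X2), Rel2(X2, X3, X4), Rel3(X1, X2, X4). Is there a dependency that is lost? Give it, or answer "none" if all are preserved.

none

X3 → X4 lies within Rel2.
X2, X3, X4 → X1: restricted closure across fragments reaches X1.
X1 → X4 lies within Rel3.
X1, X2, X4 → X3: restricted closure across fragments reaches X3.
X4 → X1 lies within Rel3.
Every dependency is enforceable on the fragments, so the decomposition is dependency-preserving.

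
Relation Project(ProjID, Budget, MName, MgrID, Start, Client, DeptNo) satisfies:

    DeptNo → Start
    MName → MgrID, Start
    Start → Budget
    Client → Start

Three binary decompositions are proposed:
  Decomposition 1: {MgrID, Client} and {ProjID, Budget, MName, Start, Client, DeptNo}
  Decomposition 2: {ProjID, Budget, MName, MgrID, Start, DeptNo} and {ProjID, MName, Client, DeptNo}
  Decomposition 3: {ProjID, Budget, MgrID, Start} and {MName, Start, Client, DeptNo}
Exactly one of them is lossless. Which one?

Decomposition 2

Decomposition 1: common = {Client}, closure = {Budget, Start, Client} → lossy.
Decomposition 2: common = {ProjID, MName, DeptNo}, closure = {ProjID, Budget, MName, MgrID, Start, DeptNo} → lossless.
Decomposition 3: common = {Start}, closure = {Budget, Start} → lossy.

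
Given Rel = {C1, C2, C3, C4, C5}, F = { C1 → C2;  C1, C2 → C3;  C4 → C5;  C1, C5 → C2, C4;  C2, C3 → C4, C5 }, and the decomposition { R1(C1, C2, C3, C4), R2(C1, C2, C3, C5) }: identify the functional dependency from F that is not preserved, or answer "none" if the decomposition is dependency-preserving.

C4 → C5

Check C4 → C5: no single fragment contains all of {C4, C5}, and the restricted closure of {C4} across the fragments never reaches {C5}.
C1 → C2 is preserved.
C1, C2 → C3 is preserved.
C1, C5 → C2, C4 is preserved.
C2, C3 → C4, C5 is preserved.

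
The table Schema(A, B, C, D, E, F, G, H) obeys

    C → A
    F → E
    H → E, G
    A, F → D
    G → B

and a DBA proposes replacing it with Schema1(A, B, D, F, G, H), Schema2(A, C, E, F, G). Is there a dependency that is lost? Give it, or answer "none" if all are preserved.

Check H → E, G: no single fragment contains all of {E, G, H}, and the restricted closure of {H} across the fragments never reaches {E, G}.
C → A is preserved.
F → E is preserved.
A, F → D is preserved.
G → B is preserved.

H → E, G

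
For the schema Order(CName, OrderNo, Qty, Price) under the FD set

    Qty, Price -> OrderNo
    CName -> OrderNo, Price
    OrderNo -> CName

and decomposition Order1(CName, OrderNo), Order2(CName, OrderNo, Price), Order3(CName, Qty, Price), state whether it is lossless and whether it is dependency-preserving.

lossless and dependency-preserving

Lossless test (chase): Rows 1 and 2 agree on CName; apply CName→OrderNo, Price and equate their OrderNo, Price entries. Rows 1 and 3 agree on CName; apply CName→OrderNo, Price and equate their OrderNo, Price entries. Row 3 is now all distinguished symbols — the join is lossless.
Dependency preservation: Qty, Price → OrderNo is not contained in any single fragment, but the restricted closure of its left-hand side across the fragments still reaches the right-hand side; the remaining FDs each lie inside some fragment. All dependencies are preserved.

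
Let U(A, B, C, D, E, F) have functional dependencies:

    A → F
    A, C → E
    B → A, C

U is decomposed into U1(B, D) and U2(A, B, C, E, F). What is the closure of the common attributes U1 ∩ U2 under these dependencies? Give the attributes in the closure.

U1 ∩ U2 = {B}.
B → A, C applies, adding A, C
A → F applies, adding F
A, C → E applies, adding E
Closure: {A, B, C, E, F}.

A, B, C, E, F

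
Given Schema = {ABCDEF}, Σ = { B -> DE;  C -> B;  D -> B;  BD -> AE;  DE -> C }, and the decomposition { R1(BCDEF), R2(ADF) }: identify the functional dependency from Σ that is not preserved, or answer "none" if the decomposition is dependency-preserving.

B → DE lies within R1.
C → B lies within R1.
D → B lies within R1.
BD → AE: restricted closure across fragments reaches AE.
DE → C lies within R1.
Every dependency is enforceable on the fragments, so the decomposition is dependency-preserving.

none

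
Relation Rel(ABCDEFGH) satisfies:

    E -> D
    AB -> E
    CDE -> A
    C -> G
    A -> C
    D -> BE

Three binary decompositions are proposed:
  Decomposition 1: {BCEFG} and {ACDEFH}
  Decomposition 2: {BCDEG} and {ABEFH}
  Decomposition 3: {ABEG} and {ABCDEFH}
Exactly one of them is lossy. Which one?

Decomposition 2

Decomposition 1: common = {CEF}, closure = {ABCDEFG} → lossless.
Decomposition 2: common = {BE}, closure = {BDE} → lossy.
Decomposition 3: common = {ABE}, closure = {ABCDEG} → lossless.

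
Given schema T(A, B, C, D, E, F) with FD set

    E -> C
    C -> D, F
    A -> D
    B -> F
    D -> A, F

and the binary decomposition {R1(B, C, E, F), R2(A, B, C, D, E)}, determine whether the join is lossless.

Yes

Common attributes: R1 ∩ R2 = {B, C, E}.
Closure of {B, C, E}: C → D, F applies, adding D, F; D → A, F applies, adding A. So (B, C, E)⁺ = {A, B, C, D, E, F}.
This closure contains every attribute of R1, so R1 ∩ R2 → R1. The join is lossless.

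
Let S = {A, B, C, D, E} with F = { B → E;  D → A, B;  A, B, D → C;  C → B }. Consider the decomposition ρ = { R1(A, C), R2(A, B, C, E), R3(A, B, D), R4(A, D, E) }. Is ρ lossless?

Chase test. Columns are A, B, C, D, E; row i has aⱼ where attribute j ∈ Ri, else bᵢⱼ.
Initial tableau (one row per fragment):
  row 1: a1 b12 a3 b14 b15
  row 2: a1 a2 a3 b24 a5
  row 3: a1 a2 b33 a4 b35
  row 4: a1 b42 b43 a4 a5
Rows 2 and 3 agree on B; apply B→E and equate their E entries.
Rows 3 and 4 agree on D; apply D→A, B and equate their A, B entries.
Rows 3 and 4 agree on A, B, D; apply A, B, D→C and equate their C entries.
Rows 1 and 2 agree on C; apply C→B and equate their B entries.
Rows 1 and 2 agree on B; apply B→E and equate their E entries.
No row becomes fully distinguished — the join is lossy.

No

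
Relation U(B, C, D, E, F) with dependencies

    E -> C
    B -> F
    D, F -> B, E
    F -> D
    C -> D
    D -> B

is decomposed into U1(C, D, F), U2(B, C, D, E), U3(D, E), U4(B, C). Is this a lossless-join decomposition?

Chase test. Columns are B, C, D, E, F; row i has aⱼ where attribute j ∈ Ui, else bᵢⱼ.
Initial tableau (one row per fragment):
  row 1: b11 a2 a3 b14 a5
  row 2: a1 a2 a3 a4 b25
  row 3: b31 b32 a3 a4 b35
  row 4: a1 a2 b43 b44 b45
Rows 2 and 3 agree on E; apply E→C and equate their C entries.
Rows 2 and 4 agree on B; apply B→F and equate their F entries.
Rows 2 and 4 agree on F; apply F→D and equate their D entries.
Rows 1 and 2 agree on D; apply D→B and equate their B entries.
Rows 1 and 3 agree on D; apply D→B and equate their B entries.
Rows 1 and 2 agree on B; apply B→F and equate their F entries.
Rows 1 and 3 agree on B; apply B→F and equate their F entries.
Rows 1 and 2 agree on D, F; apply D, F→B, E and equate their B, E entries.
Rows 1 and 4 agree on D, F; apply D, F→B, E and equate their B, E entries.
Row 1 is now all distinguished symbols — the join is lossless.

Yes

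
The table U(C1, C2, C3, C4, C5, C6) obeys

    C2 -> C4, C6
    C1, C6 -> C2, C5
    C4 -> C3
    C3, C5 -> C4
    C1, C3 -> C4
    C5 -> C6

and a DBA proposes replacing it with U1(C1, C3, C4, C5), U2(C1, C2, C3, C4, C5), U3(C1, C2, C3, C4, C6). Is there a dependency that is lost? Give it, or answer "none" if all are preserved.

C5 -> C6

Check C5 → C6: no single fragment contains all of {C5, C6}, and the restricted closure of {C5} across the fragments never reaches {C6}.
C2 → C4, C6 is preserved.
C1, C6 → C2, C5 is preserved.
C4 → C3 is preserved.
C3, C5 → C4 is preserved.
C1, C3 → C4 is preserved.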